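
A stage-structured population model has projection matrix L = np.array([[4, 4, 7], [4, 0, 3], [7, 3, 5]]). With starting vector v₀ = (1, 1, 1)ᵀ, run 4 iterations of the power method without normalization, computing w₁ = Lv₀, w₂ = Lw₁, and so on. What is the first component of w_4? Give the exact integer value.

34593

w1 = Lv₀ = (15, 7, 15)
w2 = Lw1 = (193, 105, 201)
w3 = Lw2 = (2599, 1375, 2671)
w4 = Lw3 = (34593, 18409, 35673)
The requested component of w4 is 34593.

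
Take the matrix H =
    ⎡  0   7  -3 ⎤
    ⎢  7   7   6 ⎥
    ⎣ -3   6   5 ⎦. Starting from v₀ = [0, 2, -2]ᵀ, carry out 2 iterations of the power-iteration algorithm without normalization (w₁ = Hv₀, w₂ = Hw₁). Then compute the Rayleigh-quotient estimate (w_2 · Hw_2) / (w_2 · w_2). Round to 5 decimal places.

λ ≈ 4.98321

w1 = Hv₀ = (0·0 + 7·2 + (-3)·(-2); 7·0 + 7·2 + 6·(-2); (-3)·0 + 6·2 + 5·(-2)) = (20, 2, 2)
w2 = Hw1 = (0·20 + 7·2 + (-3)·2; 7·20 + 7·2 + 6·2; (-3)·20 + 6·2 + 5·2) = (8, 166, -38)
Hw2 = (1276, 990, 782)
w2·Hw2 = 8·1276 + 166·990 + (-38)·782 = 144832; w2·w2 = 8·8 + 166·166 + (-38)·(-38) = 29064
λ ≈ 144832/29064 = 4.98321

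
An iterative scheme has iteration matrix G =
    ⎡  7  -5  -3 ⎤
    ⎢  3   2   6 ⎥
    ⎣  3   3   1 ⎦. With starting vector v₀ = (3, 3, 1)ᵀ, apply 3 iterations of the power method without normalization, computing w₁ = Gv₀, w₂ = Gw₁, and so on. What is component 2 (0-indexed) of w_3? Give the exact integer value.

w1 = Gv₀ = (7·3 + (-5)·3 + (-3)·1; 3·3 + 2·3 + 6·1; 3·3 + 3·3 + 1·1) = (3, 21, 19)
w2 = Gw1 = (7·3 + (-5)·21 + (-3)·19; 3·3 + 2·21 + 6·19; 3·3 + 3·21 + 1·19) = (-141, 165, 91)
w3 = Gw2 = (-2085, 453, 163)
The requested component of w3 is 163.

163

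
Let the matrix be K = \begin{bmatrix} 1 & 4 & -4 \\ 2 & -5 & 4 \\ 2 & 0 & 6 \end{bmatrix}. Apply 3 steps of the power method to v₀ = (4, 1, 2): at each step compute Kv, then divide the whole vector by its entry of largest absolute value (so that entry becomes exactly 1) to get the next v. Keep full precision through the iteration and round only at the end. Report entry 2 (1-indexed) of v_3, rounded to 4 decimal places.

Kv0 = (0.00000, 11.00000, 20.00000); divide by 20.00000 → v1 = (0.00000, 0.55000, 1.00000)
Kv1 = (-1.80000, 1.25000, 6.00000); divide by 6.00000 → v2 = (-0.30000, 0.20833, 1.00000)
Kv2 = (-3.46667, 2.35833, 5.40000); divide by 5.40000 → v3 = (-0.64198, 0.43673, 1.00000)
Requested entry of v3: 283/648 = 0.4367

0.4367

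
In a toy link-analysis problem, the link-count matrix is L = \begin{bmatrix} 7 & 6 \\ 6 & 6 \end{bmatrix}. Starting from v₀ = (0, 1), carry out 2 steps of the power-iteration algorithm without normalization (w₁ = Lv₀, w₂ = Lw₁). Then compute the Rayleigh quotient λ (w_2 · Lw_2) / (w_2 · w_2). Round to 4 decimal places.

12.5208

w1 = Lv₀ = (6, 6)
w2 = Lw1 = (78, 72)
Lw2 = (978, 900)
w2·Lw2 = 78·978 + 72·900 = 141084; w2·w2 = 78·78 + 72·72 = 11268
λ ≈ 141084/11268 = 12.5208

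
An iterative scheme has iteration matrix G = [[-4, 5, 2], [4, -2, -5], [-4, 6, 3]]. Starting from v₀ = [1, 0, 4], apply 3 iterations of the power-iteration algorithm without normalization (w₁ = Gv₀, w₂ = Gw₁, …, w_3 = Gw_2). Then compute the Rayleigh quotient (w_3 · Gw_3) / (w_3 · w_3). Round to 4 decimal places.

λ ≈ 0.3633

w1 = Gv₀ = (4, -16, 8)
w2 = Gw1 = (-80, 8, -88)
w3 = Gw2 = (184, 104, 104)
Gw3 = (-8, 8, 200)
w3·Gw3 = 184·(-8) + 104·8 + 104·200 = 20160; w3·w3 = 184·184 + 104·104 + 104·104 = 55488
λ ≈ 20160/55488 = 0.3633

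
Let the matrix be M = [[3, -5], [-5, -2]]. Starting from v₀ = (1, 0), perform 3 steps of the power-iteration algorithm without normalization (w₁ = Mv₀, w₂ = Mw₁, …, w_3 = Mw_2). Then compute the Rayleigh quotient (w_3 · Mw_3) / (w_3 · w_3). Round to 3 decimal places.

w1 = Mv₀ = (3·1 + (-5)·0; (-5)·1 + (-2)·0) = (3, -5)
w2 = Mw1 = (3·3 + (-5)·(-5); (-5)·3 + (-2)·(-5)) = (34, -5)
w3 = Mw2 = (127, -160)
Mw3 = (1181, -315)
w3·Mw3 = 127·1181 + (-160)·(-315) = 200387; w3·w3 = 127·127 + (-160)·(-160) = 41729
λ ≈ 200387/41729 = 4.802

λ ≈ 4.802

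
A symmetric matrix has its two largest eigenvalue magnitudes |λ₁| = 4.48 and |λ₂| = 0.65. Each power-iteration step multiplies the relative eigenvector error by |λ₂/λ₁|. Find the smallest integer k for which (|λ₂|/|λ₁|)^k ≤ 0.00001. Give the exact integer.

6

|λ₂/λ₁| = 0.65/4.48 = 0.14509
Need k ≥ ln(0.00001) / ln(0.14509) = -11.5129 / -1.9304 ≈ 5.964
Smallest integer k satisfying the bound: 6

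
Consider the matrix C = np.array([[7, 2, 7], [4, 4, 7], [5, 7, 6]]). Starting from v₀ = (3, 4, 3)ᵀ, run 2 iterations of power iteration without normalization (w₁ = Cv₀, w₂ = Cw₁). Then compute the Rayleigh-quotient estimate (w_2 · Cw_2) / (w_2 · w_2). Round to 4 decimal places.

16.5183

w1 = Cv₀ = (50, 49, 61)
w2 = Cw1 = (875, 823, 959)
Cw2 = (14484, 13505, 15890)
w2·Cw2 = 875·14484 + 823·13505 + 959·15890 = 39026625; w2·w2 = 875·875 + 823·823 + 959·959 = 2362635
λ ≈ 39026625/2362635 = 16.5183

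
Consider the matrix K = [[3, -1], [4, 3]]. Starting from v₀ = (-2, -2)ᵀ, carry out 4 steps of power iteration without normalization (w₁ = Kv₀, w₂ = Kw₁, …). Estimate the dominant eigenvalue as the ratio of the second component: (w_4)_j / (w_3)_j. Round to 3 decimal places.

w1 = Kv₀ = (3·(-2) + (-1)·(-2); 4·(-2) + 3·(-2)) = (-4, -14)
w2 = Kw1 = (3·(-4) + (-1)·(-14); 4·(-4) + 3·(-14)) = (2, -58)
w3 = Kw2 = (64, -166)
w4 = Kw3 = (358, -242)
Ratio at component: -242 / -166 = 1.458

λ ≈ 1.458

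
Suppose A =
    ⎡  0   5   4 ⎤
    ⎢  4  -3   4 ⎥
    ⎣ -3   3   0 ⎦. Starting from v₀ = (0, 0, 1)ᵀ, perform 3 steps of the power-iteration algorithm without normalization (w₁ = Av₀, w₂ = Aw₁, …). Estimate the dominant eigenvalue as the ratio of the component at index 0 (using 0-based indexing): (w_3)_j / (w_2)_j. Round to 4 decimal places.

w1 = Av₀ = (4, 4, 0)
w2 = Aw1 = (20, 4, 0)
w3 = Aw2 = (20, 68, -48)
Ratio at component: 20 / 20 = 1.0000

λ ≈ 1.0000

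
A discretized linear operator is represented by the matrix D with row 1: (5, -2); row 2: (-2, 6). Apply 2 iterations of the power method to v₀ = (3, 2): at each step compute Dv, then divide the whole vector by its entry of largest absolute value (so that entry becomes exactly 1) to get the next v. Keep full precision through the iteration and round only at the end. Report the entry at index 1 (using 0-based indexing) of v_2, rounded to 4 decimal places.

0.3256

Dv0 = (11.00000, 6.00000); divide by 11.00000 → v1 = (1.00000, 0.54545)
Dv1 = (3.90909, 1.27273); divide by 3.90909 → v2 = (1.00000, 0.32558)
Requested entry of v2: 14/43 = 0.3256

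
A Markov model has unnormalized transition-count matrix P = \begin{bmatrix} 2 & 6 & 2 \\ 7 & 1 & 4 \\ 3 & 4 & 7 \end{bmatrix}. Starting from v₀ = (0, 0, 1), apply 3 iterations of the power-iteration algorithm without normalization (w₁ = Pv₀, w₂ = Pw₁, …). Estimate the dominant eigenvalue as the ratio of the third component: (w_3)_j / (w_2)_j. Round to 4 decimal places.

11.3662

w1 = Pv₀ = (2·0 + 6·0 + 2·1; 7·0 + 1·0 + 4·1; 3·0 + 4·0 + 7·1) = (2, 4, 7)
w2 = Pw1 = (2·2 + 6·4 + 2·7; 7·2 + 1·4 + 4·7; 3·2 + 4·4 + 7·7) = (42, 46, 71)
w3 = Pw2 = (502, 624, 807)
Ratio at component: 807 / 71 = 11.3662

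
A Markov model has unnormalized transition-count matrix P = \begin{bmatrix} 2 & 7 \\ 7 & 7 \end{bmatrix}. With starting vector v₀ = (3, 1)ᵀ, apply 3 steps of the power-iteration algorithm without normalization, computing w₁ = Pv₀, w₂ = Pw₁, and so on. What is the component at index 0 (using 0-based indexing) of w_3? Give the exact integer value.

w1 = Pv₀ = (2·3 + 7·1; 7·3 + 7·1) = (13, 28)
w2 = Pw1 = (2·13 + 7·28; 7·13 + 7·28) = (222, 287)
w3 = Pw2 = (2453, 3563)
The requested component of w3 is 2453.

2453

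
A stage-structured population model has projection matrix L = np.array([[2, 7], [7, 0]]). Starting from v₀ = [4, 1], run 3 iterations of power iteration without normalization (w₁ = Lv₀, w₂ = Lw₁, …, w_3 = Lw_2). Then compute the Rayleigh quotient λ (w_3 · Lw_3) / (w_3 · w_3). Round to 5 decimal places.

w1 = Lv₀ = (2·4 + 7·1; 7·4 + 0·1) = (15, 28)
w2 = Lw1 = (2·15 + 7·28; 7·15 + 0·28) = (226, 105)
w3 = Lw2 = (1187, 1582)
Lw3 = (13448, 8309)
w3·Lw3 = 1187·13448 + 1582·8309 = 29107614; w3·w3 = 1187·1187 + 1582·1582 = 3911693
λ ≈ 29107614/3911693 = 7.44118

7.44118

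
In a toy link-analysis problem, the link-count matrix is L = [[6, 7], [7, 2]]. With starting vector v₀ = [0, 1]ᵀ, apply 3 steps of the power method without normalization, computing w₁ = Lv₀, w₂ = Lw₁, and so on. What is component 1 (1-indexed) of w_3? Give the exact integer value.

707

w1 = Lv₀ = (6·0 + 7·1; 7·0 + 2·1) = (7, 2)
w2 = Lw1 = (6·7 + 7·2; 7·7 + 2·2) = (56, 53)
w3 = Lw2 = (707, 498)
The requested component of w3 is 707.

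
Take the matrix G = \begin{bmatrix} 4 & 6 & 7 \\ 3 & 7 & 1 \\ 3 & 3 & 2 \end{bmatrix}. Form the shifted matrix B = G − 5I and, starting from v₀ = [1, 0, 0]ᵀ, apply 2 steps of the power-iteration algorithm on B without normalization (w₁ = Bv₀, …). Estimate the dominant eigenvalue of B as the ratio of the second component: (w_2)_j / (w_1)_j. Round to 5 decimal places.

B = G − 5I has rows (-1, 6, 7); (3, 2, 1); (3, 3, -3)
w1 = Bv₀ = ((-1)·1 + 6·0 + 7·0; 3·1 + 2·0 + 1·0; 3·1 + 3·0 + (-3)·0) = (-1, 3, 3)
w2 = Bw1 = ((-1)·(-1) + 6·3 + 7·3; 3·(-1) + 2·3 + 1·3; 3·(-1) + 3·3 + (-3)·3) = (40, 6, -3)
Ratio: 6/3 = 2.00000

μ ≈ 2.00000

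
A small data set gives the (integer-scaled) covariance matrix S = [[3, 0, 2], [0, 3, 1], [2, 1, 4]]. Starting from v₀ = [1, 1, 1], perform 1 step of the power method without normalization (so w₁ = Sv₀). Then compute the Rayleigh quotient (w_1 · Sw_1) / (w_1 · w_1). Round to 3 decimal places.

λ ≈ 5.722

w1 = Sv₀ = (3·1 + 0·1 + 2·1; 0·1 + 3·1 + 1·1; 2·1 + 1·1 + 4·1) = (5, 4, 7)
Sw1 = (29, 19, 42)
w1·Sw1 = 5·29 + 4·19 + 7·42 = 515; w1·w1 = 5·5 + 4·4 + 7·7 = 90
λ ≈ 515/90 = 5.722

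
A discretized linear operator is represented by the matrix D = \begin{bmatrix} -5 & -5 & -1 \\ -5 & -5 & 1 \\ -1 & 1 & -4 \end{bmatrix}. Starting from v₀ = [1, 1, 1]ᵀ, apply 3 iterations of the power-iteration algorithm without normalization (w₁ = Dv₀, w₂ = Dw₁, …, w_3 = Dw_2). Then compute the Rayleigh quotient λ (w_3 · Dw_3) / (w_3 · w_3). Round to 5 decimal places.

-9.98051

w1 = Dv₀ = ((-5)·1 + (-5)·1 + (-1)·1; (-5)·1 + (-5)·1 + 1·1; (-1)·1 + 1·1 + (-4)·1) = (-11, -9, -4)
w2 = Dw1 = ((-5)·(-11) + (-5)·(-9) + (-1)·(-4); (-5)·(-11) + (-5)·(-9) + 1·(-4); (-1)·(-11) + 1·(-9) + (-4)·(-4)) = (104, 96, 18)
w3 = Dw2 = (-1018, -982, -80)
Dw3 = (10080, 9920, 356)
w3·Dw3 = (-1018)·10080 + (-982)·9920 + (-80)·356 = -20031360; w3·w3 = (-1018)·(-1018) + (-982)·(-982) + (-80)·(-80) = 2007048
λ ≈ -20031360/2007048 = -9.98051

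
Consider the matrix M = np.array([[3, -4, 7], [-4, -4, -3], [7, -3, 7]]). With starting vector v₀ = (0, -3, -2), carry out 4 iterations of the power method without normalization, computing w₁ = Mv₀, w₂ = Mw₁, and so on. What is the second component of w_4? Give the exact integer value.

w1 = Mv₀ = (-2, 18, -5)
w2 = Mw1 = (-113, -49, -103)
w3 = Mw2 = (-864, 957, -1365)
w4 = Mw3 = (-15975, 3723, -18474)
The requested component of w4 is 3723.

3723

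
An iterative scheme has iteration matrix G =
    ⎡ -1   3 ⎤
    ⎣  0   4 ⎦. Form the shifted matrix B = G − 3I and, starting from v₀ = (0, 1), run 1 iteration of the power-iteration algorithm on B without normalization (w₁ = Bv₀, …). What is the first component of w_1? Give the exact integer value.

3

B = G − 3I has rows (-4, 3); (0, 1)
w1 = Bv₀ = (3, 1)
Requested component of w1: 3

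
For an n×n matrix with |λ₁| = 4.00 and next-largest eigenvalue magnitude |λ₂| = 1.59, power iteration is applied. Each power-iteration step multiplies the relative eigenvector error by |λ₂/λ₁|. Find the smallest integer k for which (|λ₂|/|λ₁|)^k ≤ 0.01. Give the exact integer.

|λ₂/λ₁| = 1.59/4.00 = 0.39750
Need k ≥ ln(0.01) / ln(0.39750) = -4.6052 / -0.9226 ≈ 4.992
Smallest integer k satisfying the bound: 5

5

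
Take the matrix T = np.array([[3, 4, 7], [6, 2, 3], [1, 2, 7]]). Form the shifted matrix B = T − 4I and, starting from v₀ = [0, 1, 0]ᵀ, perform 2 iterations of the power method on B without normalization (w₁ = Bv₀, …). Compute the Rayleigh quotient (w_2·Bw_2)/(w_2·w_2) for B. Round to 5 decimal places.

μ ≈ -0.34448

B = T − 4I has rows (-1, 4, 7); (6, -2, 3); (1, 2, 3)
w1 = Bv₀ = ((-1)·0 + 4·1 + 7·0; 6·0 + (-2)·1 + 3·0; 1·0 + 2·1 + 3·0) = (4, -2, 2)
w2 = Bw1 = ((-1)·4 + 4·(-2) + 7·2; 6·4 + (-2)·(-2) + 3·2; 1·4 + 2·(-2) + 3·2) = (2, 34, 6)
Bw2 = (176, -38, 88)
w2·Bw2 = -412; w2·w2 = 1196; μ ≈ -412/1196 = -0.34448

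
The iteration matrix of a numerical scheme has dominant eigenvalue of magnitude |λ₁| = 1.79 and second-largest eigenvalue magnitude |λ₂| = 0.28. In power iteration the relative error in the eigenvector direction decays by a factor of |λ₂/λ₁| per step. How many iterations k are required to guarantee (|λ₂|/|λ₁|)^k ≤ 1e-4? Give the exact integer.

|λ₂/λ₁| = 0.28/1.79 = 0.15642
Need k ≥ ln(1e-4) / ln(0.15642) = -9.2103 / -1.8552 ≈ 4.965
Smallest integer k satisfying the bound: 5

5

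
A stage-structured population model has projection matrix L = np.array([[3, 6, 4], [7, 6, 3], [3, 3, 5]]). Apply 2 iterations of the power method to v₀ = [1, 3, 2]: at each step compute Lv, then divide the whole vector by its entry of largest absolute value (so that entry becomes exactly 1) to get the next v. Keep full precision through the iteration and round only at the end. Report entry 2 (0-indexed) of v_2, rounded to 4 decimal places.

0.6374

Lv0 = (29.00000, 31.00000, 22.00000); divide by 31.00000 → v1 = (0.93548, 1.00000, 0.70968)
Lv1 = (11.64516, 14.67742, 9.35484); divide by 14.67742 → v2 = (0.79341, 1.00000, 0.63736)
Requested entry of v2: 290/455 = 0.6374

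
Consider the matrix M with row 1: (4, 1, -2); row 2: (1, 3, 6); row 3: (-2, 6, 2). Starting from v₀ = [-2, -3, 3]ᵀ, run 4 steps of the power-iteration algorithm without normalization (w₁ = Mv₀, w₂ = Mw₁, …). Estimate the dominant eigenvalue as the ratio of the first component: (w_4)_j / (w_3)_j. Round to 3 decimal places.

3.154

w1 = Mv₀ = (4·(-2) + 1·(-3) + (-2)·3; 1·(-2) + 3·(-3) + 6·3; (-2)·(-2) + 6·(-3) + 2·3) = (-17, 7, -8)
w2 = Mw1 = (4·(-17) + 1·7 + (-2)·(-8); 1·(-17) + 3·7 + 6·(-8); (-2)·(-17) + 6·7 + 2·(-8)) = (-45, -44, 60)
w3 = Mw2 = (-344, 183, -54)
w4 = Mw3 = (-1085, -119, 1678)
Ratio at component: -1085 / -344 = 3.154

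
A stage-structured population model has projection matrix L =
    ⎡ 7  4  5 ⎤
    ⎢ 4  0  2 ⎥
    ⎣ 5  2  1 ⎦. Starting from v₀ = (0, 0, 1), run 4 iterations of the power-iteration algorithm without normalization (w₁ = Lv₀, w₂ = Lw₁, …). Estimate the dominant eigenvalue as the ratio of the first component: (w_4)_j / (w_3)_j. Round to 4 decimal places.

11.4913

w1 = Lv₀ = (7·0 + 4·0 + 5·1; 4·0 + 0·0 + 2·1; 5·0 + 2·0 + 1·1) = (5, 2, 1)
w2 = Lw1 = (7·5 + 4·2 + 5·1; 4·5 + 0·2 + 2·1; 5·5 + 2·2 + 1·1) = (48, 22, 30)
w3 = Lw2 = (574, 252, 314)
w4 = Lw3 = (6596, 2924, 3688)
Ratio at component: 6596 / 574 = 11.4913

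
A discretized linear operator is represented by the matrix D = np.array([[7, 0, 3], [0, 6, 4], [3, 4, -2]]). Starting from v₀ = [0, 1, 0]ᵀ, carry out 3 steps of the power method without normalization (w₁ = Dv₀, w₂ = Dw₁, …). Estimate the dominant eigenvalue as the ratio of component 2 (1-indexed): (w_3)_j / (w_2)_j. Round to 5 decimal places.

λ ≈ 7.23077

w1 = Dv₀ = (0, 6, 4)
w2 = Dw1 = (12, 52, 16)
w3 = Dw2 = (132, 376, 212)
Ratio at component: 376 / 52 = 7.23077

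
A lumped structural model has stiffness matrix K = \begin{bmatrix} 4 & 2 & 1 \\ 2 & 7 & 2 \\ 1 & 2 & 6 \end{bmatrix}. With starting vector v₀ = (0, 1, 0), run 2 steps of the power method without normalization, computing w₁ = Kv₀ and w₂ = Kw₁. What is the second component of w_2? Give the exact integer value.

57

w1 = Kv₀ = (2, 7, 2)
w2 = Kw1 = (24, 57, 28)
The requested component of w2 is 57.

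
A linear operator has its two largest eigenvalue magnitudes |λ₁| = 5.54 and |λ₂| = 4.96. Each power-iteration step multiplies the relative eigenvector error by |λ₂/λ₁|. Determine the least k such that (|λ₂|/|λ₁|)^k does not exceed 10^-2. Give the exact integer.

|λ₂/λ₁| = 4.96/5.54 = 0.89531
Need k ≥ ln(10^-2) / ln(0.89531) = -4.6052 / -0.1106 ≈ 41.642
Smallest integer k satisfying the bound: 42

42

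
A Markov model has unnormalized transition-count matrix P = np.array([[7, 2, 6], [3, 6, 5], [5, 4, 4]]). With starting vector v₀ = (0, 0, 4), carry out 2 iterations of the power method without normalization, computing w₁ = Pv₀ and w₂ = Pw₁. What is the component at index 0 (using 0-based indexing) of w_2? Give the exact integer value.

w1 = Pv₀ = (24, 20, 16)
w2 = Pw1 = (304, 272, 264)
The requested component of w2 is 304.

304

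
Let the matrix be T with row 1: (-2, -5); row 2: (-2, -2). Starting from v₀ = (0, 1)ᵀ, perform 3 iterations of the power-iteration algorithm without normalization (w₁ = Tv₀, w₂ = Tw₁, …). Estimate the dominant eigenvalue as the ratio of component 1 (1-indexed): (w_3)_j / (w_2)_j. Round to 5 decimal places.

w1 = Tv₀ = (-5, -2)
w2 = Tw1 = (20, 14)
w3 = Tw2 = (-110, -68)
Ratio at component: -110 / 20 = -5.50000

-5.50000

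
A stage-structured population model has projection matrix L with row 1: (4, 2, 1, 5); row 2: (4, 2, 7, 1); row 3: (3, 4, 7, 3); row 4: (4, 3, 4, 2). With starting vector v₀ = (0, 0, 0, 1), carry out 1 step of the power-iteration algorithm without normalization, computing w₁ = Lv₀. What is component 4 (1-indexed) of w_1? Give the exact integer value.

w1 = Lv₀ = (5, 1, 3, 2)
The requested component of w1 is 2.

2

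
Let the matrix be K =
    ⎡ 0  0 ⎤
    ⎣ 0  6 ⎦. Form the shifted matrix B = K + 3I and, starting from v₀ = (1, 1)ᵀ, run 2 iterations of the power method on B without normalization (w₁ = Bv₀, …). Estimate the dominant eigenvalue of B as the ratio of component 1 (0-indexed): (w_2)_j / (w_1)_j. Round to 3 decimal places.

9.000

B = K + 3I has rows (3, 0); (0, 9)
w1 = Bv₀ = (3, 9)
w2 = Bw1 = (9, 81)
Ratio: 81/9 = 9.000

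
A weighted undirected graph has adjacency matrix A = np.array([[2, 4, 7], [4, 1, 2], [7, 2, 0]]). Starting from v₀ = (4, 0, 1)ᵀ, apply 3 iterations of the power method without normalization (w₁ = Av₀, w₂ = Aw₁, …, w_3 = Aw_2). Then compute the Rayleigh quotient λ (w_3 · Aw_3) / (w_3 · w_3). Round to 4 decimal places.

9.8120

w1 = Av₀ = (2·4 + 4·0 + 7·1; 4·4 + 1·0 + 2·1; 7·4 + 2·0 + 0·1) = (15, 18, 28)
w2 = Aw1 = (2·15 + 4·18 + 7·28; 4·15 + 1·18 + 2·28; 7·15 + 2·18 + 0·28) = (298, 134, 141)
w3 = Aw2 = (2119, 1608, 2354)
Aw3 = (27148, 14792, 18049)
w3·Aw3 = 2119·27148 + 1608·14792 + 2354·18049 = 123799494; w3·w3 = 2119·2119 + 1608·1608 + 2354·2354 = 12617141
λ ≈ 123799494/12617141 = 9.8120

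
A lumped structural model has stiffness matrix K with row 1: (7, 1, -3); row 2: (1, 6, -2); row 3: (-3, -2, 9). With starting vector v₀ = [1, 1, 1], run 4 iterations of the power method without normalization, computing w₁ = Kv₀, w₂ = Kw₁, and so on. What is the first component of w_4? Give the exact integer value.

1615

w1 = Kv₀ = (5, 5, 4)
w2 = Kw1 = (28, 27, 11)
w3 = Kw2 = (190, 168, -39)
w4 = Kw3 = (1615, 1276, -1257)
The requested component of w4 is 1615.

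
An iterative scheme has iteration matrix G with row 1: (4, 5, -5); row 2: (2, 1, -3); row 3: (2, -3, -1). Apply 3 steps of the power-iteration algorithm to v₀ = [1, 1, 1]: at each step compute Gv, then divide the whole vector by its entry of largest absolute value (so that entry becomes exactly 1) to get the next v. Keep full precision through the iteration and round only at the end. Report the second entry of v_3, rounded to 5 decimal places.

0.29032

Gv0 = (4.000000, 0.000000, -2.000000); divide by 4.000000 → v1 = (1.000000, 0.000000, -0.500000)
Gv1 = (6.500000, 3.500000, 2.500000); divide by 6.500000 → v2 = (1.000000, 0.538462, 0.384615)
Gv2 = (4.769231, 1.384615, 0.000000); divide by 4.769231 → v3 = (1.000000, 0.290323, 0.000000)
Requested entry of v3: 36/124 = 0.29032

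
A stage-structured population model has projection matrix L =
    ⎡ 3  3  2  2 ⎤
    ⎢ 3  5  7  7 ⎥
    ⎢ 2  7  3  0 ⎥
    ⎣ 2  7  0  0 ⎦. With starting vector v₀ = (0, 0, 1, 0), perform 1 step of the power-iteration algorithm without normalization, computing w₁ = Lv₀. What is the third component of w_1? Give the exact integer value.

3

w1 = Lv₀ = (3·0 + 3·0 + 2·1 + 2·0; 3·0 + 5·0 + 7·1 + 7·0; 2·0 + 7·0 + 3·1 + 0·0; 2·0 + 7·0 + 0·1 + 0·0) = (2, 7, 3, 0)
The requested component of w1 is 3.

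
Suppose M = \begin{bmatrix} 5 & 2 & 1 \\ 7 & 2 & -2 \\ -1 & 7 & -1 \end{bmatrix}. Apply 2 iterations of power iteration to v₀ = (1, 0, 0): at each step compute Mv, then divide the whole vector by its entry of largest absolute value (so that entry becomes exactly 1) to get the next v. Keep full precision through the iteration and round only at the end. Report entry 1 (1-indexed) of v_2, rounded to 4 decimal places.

0.7451

Mv0 = (5.00000, 7.00000, -1.00000); divide by 7.00000 → v1 = (0.71429, 1.00000, -0.14286)
Mv1 = (5.42857, 7.28571, 6.42857); divide by 7.28571 → v2 = (0.74510, 1.00000, 0.88235)
Requested entry of v2: 38/51 = 0.7451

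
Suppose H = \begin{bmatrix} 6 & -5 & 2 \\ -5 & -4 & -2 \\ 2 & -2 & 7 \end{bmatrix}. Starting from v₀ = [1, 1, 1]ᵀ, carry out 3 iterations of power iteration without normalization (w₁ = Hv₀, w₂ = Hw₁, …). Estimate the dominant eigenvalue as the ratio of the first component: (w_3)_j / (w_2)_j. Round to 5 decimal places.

6.90805

w1 = Hv₀ = (3, -11, 7)
w2 = Hw1 = (87, 15, 77)
w3 = Hw2 = (601, -649, 683)
Ratio at component: 601 / 87 = 6.90805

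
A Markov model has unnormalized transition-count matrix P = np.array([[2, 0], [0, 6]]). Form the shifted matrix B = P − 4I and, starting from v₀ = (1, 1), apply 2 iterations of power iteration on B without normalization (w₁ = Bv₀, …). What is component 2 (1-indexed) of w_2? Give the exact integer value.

4

B = P − 4I has rows (-2, 0); (0, 2)
w1 = Bv₀ = (-2, 2)
w2 = Bw1 = (4, 4)
Requested component of w2: 4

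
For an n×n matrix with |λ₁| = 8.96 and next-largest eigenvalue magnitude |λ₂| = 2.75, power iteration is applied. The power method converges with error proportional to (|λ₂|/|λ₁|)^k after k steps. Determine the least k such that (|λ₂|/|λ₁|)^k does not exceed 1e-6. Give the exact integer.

12

|λ₂/λ₁| = 2.75/8.96 = 0.30692
Need k ≥ ln(1e-6) / ln(0.30692) = -13.8155 / -1.1812 ≈ 11.696
Smallest integer k satisfying the bound: 12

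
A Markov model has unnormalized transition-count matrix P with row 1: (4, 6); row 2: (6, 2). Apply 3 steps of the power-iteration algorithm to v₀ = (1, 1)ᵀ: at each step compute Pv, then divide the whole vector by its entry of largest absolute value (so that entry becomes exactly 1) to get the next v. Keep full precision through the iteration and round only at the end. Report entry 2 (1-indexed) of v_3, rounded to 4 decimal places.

Pv0 = (10.00000, 8.00000); divide by 10.00000 → v1 = (1.00000, 0.80000)
Pv1 = (8.80000, 7.60000); divide by 8.80000 → v2 = (1.00000, 0.86364)
Pv2 = (9.18182, 7.72727); divide by 9.18182 → v3 = (1.00000, 0.84158)
Requested entry of v3: 680/808 = 0.8416

0.8416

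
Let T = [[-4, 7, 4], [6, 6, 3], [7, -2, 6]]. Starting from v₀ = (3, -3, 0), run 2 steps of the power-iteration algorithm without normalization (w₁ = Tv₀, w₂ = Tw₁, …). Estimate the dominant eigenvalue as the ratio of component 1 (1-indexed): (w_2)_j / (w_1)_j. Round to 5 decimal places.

w1 = Tv₀ = ((-4)·3 + 7·(-3) + 4·0; 6·3 + 6·(-3) + 3·0; 7·3 + (-2)·(-3) + 6·0) = (-33, 0, 27)
w2 = Tw1 = ((-4)·(-33) + 7·0 + 4·27; 6·(-33) + 6·0 + 3·27; 7·(-33) + (-2)·0 + 6·27) = (240, -117, -69)
Ratio at component: 240 / -33 = -7.27273

λ ≈ -7.27273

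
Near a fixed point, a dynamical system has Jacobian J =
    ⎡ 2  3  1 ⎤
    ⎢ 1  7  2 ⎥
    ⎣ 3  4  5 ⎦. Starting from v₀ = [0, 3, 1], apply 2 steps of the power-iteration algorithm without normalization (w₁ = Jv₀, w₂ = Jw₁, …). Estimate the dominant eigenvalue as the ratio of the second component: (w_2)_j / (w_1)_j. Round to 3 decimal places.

λ ≈ 8.913

w1 = Jv₀ = (2·0 + 3·3 + 1·1; 1·0 + 7·3 + 2·1; 3·0 + 4·3 + 5·1) = (10, 23, 17)
w2 = Jw1 = (2·10 + 3·23 + 1·17; 1·10 + 7·23 + 2·17; 3·10 + 4·23 + 5·17) = (106, 205, 207)
Ratio at component: 205 / 23 = 8.913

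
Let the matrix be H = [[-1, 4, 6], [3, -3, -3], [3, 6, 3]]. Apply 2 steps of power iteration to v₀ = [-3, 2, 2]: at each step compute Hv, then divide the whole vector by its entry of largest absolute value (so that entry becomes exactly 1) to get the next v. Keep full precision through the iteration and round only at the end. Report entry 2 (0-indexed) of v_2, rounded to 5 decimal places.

Hv0 = (23.000000, -21.000000, 9.000000); divide by 23.000000 → v1 = (1.000000, -0.913043, 0.391304)
Hv1 = (-2.304348, 4.565217, -1.304348); divide by 4.565217 → v2 = (-0.504762, 1.000000, -0.285714)
Requested entry of v2: -30/105 = -0.28571

-0.28571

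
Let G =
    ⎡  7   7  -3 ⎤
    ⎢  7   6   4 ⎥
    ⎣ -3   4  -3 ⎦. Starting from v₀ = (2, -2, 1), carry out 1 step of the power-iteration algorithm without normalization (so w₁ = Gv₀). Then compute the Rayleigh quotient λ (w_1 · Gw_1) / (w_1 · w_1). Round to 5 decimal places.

w1 = Gv₀ = (7·2 + 7·(-2) + (-3)·1; 7·2 + 6·(-2) + 4·1; (-3)·2 + 4·(-2) + (-3)·1) = (-3, 6, -17)
Gw1 = (72, -53, 84)
w1·Gw1 = (-3)·72 + 6·(-53) + (-17)·84 = -1962; w1·w1 = (-3)·(-3) + 6·6 + (-17)·(-17) = 334
λ ≈ -1962/334 = -5.87425

λ ≈ -5.87425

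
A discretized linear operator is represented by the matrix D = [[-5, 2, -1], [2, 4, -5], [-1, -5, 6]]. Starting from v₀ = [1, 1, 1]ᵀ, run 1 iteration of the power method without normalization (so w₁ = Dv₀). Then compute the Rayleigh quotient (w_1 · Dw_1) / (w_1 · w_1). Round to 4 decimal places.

w1 = Dv₀ = ((-5)·1 + 2·1 + (-1)·1; 2·1 + 4·1 + (-5)·1; (-1)·1 + (-5)·1 + 6·1) = (-4, 1, 0)
Dw1 = (22, -4, -1)
w1·Dw1 = (-4)·22 + 1·(-4) + 0·(-1) = -92; w1·w1 = (-4)·(-4) + 1·1 + 0·0 = 17
λ ≈ -92/17 = -5.4118

λ ≈ -5.4118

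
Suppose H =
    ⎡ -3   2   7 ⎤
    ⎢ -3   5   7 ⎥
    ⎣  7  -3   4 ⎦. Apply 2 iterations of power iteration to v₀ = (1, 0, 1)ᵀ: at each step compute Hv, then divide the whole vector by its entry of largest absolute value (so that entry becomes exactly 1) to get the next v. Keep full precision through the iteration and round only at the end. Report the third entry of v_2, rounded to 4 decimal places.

Hv0 = (4.00000, 4.00000, 11.00000); divide by 11.00000 → v1 = (0.36364, 0.36364, 1.00000)
Hv1 = (6.63636, 7.72727, 5.45455); divide by 7.72727 → v2 = (0.85882, 1.00000, 0.70588)
Requested entry of v2: 60/85 = 0.7059

0.7059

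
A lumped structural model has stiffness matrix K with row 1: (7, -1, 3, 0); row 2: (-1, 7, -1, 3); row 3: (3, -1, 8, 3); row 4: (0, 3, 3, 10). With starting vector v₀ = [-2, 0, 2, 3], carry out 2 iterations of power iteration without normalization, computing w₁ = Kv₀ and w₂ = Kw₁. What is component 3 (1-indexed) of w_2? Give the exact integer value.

w1 = Kv₀ = (-8, 9, 19, 36)
w2 = Kw1 = (-8, 160, 227, 444)
The requested component of w2 is 227.

227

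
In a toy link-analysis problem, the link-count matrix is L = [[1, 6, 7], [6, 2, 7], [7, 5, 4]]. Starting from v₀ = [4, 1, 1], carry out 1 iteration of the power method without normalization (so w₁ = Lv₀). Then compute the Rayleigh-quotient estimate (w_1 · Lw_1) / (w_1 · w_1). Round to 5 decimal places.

λ ≈ 13.88169

w1 = Lv₀ = (17, 33, 37)
Lw1 = (474, 427, 432)
w1·Lw1 = 17·474 + 33·427 + 37·432 = 38133; w1·w1 = 17·17 + 33·33 + 37·37 = 2747
λ ≈ 38133/2747 = 13.88169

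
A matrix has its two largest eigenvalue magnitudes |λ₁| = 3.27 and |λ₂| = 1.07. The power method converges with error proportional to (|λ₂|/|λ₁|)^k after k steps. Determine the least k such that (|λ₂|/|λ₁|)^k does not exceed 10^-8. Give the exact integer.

17

|λ₂/λ₁| = 1.07/3.27 = 0.32722
Need k ≥ ln(10^-8) / ln(0.32722) = -18.4207 / -1.1171 ≈ 16.489
Smallest integer k satisfying the bound: 17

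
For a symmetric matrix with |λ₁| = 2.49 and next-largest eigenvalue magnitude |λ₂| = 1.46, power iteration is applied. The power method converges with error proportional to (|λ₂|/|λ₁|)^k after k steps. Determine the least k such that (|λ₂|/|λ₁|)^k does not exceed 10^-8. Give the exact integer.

|λ₂/λ₁| = 1.46/2.49 = 0.58635
Need k ≥ ln(10^-8) / ln(0.58635) = -18.4207 / -0.5338 ≈ 34.506
Smallest integer k satisfying the bound: 35

35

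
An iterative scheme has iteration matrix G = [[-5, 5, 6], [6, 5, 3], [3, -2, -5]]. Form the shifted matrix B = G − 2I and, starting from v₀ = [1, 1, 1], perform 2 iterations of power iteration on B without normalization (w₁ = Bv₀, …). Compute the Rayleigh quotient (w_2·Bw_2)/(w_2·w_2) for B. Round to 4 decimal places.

B = G − 2I has rows (-7, 5, 6); (6, 3, 3); (3, -2, -7)
w1 = Bv₀ = (4, 12, -6)
w2 = Bw1 = (-4, 42, 30)
Bw2 = (418, 192, -306)
w2·Bw2 = -2788; w2·w2 = 2680; μ ≈ -2788/2680 = -1.0403

-1.0403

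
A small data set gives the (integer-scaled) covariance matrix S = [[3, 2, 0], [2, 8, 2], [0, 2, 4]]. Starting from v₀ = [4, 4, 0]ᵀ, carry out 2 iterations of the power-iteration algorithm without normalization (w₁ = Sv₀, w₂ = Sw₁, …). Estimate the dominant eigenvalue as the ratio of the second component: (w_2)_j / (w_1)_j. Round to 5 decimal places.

w1 = Sv₀ = (3·4 + 2·4 + 0·0; 2·4 + 8·4 + 2·0; 0·4 + 2·4 + 4·0) = (20, 40, 8)
w2 = Sw1 = (3·20 + 2·40 + 0·8; 2·20 + 8·40 + 2·8; 0·20 + 2·40 + 4·8) = (140, 376, 112)
Ratio at component: 376 / 40 = 9.40000

λ ≈ 9.40000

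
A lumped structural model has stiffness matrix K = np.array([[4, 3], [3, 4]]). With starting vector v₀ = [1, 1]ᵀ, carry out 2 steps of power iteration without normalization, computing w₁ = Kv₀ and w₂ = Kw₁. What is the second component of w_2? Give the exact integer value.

49

w1 = Kv₀ = (4·1 + 3·1; 3·1 + 4·1) = (7, 7)
w2 = Kw1 = (4·7 + 3·7; 3·7 + 4·7) = (49, 49)
The requested component of w2 is 49.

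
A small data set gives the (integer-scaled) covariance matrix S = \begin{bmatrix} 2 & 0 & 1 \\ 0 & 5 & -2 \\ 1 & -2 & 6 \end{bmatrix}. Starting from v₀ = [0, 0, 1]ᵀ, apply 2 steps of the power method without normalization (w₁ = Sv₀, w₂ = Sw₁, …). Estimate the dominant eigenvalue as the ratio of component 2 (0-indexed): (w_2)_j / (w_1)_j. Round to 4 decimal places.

λ ≈ 6.8333

w1 = Sv₀ = (1, -2, 6)
w2 = Sw1 = (8, -22, 41)
Ratio at component: 41 / 6 = 6.8333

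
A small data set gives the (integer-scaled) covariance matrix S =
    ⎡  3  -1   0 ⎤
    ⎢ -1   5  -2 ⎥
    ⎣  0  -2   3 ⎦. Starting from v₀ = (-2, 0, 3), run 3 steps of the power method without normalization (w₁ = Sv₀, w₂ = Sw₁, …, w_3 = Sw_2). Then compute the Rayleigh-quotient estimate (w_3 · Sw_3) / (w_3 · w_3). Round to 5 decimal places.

λ ≈ 6.12025

w1 = Sv₀ = (-6, -4, 9)
w2 = Sw1 = (-14, -32, 35)
w3 = Sw2 = (-10, -216, 169)
Sw3 = (186, -1408, 939)
w3·Sw3 = (-10)·186 + (-216)·(-1408) + 169·939 = 460959; w3·w3 = (-10)·(-10) + (-216)·(-216) + 169·169 = 75317
λ ≈ 460959/75317 = 6.12025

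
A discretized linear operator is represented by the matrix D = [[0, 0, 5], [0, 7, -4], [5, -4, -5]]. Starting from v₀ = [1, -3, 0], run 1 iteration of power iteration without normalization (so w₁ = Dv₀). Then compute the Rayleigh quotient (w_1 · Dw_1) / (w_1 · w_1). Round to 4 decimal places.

6.1616

w1 = Dv₀ = (0, -21, 17)
Dw1 = (85, -215, -1)
w1·Dw1 = 0·85 + (-21)·(-215) + 17·(-1) = 4498; w1·w1 = 0·0 + (-21)·(-21) + 17·17 = 730
λ ≈ 4498/730 = 6.1616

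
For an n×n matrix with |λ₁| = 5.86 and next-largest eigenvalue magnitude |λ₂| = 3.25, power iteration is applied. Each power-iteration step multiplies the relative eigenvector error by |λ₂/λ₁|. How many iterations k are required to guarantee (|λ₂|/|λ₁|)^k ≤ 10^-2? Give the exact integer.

|λ₂/λ₁| = 3.25/5.86 = 0.55461
Need k ≥ ln(10^-2) / ln(0.55461) = -4.6052 / -0.5895 ≈ 7.812
Smallest integer k satisfying the bound: 8

8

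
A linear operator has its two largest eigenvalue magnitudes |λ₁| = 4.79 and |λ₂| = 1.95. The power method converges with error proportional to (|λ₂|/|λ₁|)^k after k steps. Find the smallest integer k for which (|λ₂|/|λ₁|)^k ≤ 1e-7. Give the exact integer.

18

|λ₂/λ₁| = 1.95/4.79 = 0.40710
Need k ≥ ln(1e-7) / ln(0.40710) = -16.1181 / -0.8987 ≈ 17.935
Smallest integer k satisfying the bound: 18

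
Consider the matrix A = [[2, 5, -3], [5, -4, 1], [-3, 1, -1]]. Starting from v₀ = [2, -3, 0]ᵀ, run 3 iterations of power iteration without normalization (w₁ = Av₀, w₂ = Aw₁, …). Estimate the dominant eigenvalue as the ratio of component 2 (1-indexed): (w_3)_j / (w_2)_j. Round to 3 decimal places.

w1 = Av₀ = (-11, 22, -9)
w2 = Aw1 = (115, -152, 64)
w3 = Aw2 = (-722, 1247, -561)
Ratio at component: 1247 / -152 = -8.204

λ ≈ -8.204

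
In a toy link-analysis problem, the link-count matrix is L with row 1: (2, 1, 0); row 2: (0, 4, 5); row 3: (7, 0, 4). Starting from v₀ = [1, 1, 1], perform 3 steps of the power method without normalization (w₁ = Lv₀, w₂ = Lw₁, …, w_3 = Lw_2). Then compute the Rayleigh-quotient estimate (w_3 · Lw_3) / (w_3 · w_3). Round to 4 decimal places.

6.6031

w1 = Lv₀ = (3, 9, 11)
w2 = Lw1 = (15, 91, 65)
w3 = Lw2 = (121, 689, 365)
Lw3 = (931, 4581, 2307)
w3·Lw3 = 121·931 + 689·4581 + 365·2307 = 4111015; w3·w3 = 121·121 + 689·689 + 365·365 = 622587
λ ≈ 4111015/622587 = 6.6031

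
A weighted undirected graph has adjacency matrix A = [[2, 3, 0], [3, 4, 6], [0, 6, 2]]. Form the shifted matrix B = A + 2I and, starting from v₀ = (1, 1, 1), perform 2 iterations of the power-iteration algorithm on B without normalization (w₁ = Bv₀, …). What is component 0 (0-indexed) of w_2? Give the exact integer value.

B = A + 2I has rows (4, 3, 0); (3, 6, 6); (0, 6, 4)
w1 = Bv₀ = (4·1 + 3·1 + 0·1; 3·1 + 6·1 + 6·1; 0·1 + 6·1 + 4·1) = (7, 15, 10)
w2 = Bw1 = (4·7 + 3·15 + 0·10; 3·7 + 6·15 + 6·10; 0·7 + 6·15 + 4·10) = (73, 171, 130)
Requested component of w2: 73

73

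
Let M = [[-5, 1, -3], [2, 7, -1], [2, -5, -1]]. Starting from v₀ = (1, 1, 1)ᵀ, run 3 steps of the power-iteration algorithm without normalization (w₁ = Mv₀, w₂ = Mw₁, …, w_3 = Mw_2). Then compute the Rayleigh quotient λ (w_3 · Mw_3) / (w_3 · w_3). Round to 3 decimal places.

λ ≈ 6.871

w1 = Mv₀ = ((-5)·1 + 1·1 + (-3)·1; 2·1 + 7·1 + (-1)·1; 2·1 + (-5)·1 + (-1)·1) = (-7, 8, -4)
w2 = Mw1 = ((-5)·(-7) + 1·8 + (-3)·(-4); 2·(-7) + 7·8 + (-1)·(-4); 2·(-7) + (-5)·8 + (-1)·(-4)) = (55, 46, -50)
w3 = Mw2 = (-79, 482, -70)
Mw3 = (1087, 3286, -2498)
w3·Mw3 = (-79)·1087 + 482·3286 + (-70)·(-2498) = 1672839; w3·w3 = (-79)·(-79) + 482·482 + (-70)·(-70) = 243465
λ ≈ 1672839/243465 = 6.871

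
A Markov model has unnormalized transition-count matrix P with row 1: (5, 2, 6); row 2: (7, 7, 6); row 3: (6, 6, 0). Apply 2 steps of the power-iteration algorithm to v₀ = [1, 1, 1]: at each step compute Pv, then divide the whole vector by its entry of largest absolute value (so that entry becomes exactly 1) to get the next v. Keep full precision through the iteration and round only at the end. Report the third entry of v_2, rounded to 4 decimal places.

0.6535

Pv0 = (13.00000, 20.00000, 12.00000); divide by 20.00000 → v1 = (0.65000, 1.00000, 0.60000)
Pv1 = (8.85000, 15.15000, 9.90000); divide by 15.15000 → v2 = (0.58416, 1.00000, 0.65347)
Requested entry of v2: 198/303 = 0.6535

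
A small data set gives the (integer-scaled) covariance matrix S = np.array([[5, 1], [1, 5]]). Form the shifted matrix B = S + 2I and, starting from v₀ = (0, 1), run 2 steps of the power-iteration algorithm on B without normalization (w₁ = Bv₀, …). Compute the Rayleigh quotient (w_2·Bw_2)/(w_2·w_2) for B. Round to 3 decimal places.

B = S + 2I has rows (7, 1); (1, 7)
w1 = Bv₀ = (1, 7)
w2 = Bw1 = (14, 50)
Bw2 = (148, 364)
w2·Bw2 = 20272; w2·w2 = 2696; μ ≈ 20272/2696 = 7.519

μ ≈ 7.519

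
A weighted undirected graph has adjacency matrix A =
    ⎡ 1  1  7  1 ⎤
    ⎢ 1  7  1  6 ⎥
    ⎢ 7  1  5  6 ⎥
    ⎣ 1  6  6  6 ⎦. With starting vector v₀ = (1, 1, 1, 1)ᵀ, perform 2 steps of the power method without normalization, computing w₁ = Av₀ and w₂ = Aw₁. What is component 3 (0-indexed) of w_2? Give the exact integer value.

328

w1 = Av₀ = (10, 15, 19, 19)
w2 = Aw1 = (177, 248, 294, 328)
The requested component of w2 is 328.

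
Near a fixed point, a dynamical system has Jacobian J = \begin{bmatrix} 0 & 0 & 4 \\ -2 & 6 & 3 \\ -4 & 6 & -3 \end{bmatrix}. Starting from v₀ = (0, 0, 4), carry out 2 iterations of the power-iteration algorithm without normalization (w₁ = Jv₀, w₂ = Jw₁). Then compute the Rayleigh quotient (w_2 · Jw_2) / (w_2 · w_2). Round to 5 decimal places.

-0.87970

w1 = Jv₀ = (0·0 + 0·0 + 4·4; (-2)·0 + 6·0 + 3·4; (-4)·0 + 6·0 + (-3)·4) = (16, 12, -12)
w2 = Jw1 = (0·16 + 0·12 + 4·(-12); (-2)·16 + 6·12 + 3·(-12); (-4)·16 + 6·12 + (-3)·(-12)) = (-48, 4, 44)
Jw2 = (176, 252, 84)
w2·Jw2 = (-48)·176 + 4·252 + 44·84 = -3744; w2·w2 = (-48)·(-48) + 4·4 + 44·44 = 4256
λ ≈ -3744/4256 = -0.87970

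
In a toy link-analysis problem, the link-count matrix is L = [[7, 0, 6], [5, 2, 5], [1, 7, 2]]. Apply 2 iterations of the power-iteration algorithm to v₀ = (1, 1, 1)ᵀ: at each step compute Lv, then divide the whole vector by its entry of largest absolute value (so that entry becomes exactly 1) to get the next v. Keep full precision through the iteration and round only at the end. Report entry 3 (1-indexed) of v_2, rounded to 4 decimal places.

0.7748

Lv0 = (13.00000, 12.00000, 10.00000); divide by 13.00000 → v1 = (1.00000, 0.92308, 0.76923)
Lv1 = (11.61538, 10.69231, 9.00000); divide by 11.61538 → v2 = (1.00000, 0.92053, 0.77483)
Requested entry of v2: 117/151 = 0.7748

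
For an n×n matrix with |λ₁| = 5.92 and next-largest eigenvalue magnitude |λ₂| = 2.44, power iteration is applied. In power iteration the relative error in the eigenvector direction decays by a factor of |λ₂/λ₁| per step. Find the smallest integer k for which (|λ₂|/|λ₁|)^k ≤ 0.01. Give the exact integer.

6

|λ₂/λ₁| = 2.44/5.92 = 0.41216
Need k ≥ ln(0.01) / ln(0.41216) = -4.6052 / -0.8863 ≈ 5.196
Smallest integer k satisfying the bound: 6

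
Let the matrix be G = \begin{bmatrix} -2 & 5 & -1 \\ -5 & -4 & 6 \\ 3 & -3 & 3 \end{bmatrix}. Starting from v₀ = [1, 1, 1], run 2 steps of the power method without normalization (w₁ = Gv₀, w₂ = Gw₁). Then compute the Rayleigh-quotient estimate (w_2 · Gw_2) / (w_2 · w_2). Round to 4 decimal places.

λ ≈ -0.3123

w1 = Gv₀ = ((-2)·1 + 5·1 + (-1)·1; (-5)·1 + (-4)·1 + 6·1; 3·1 + (-3)·1 + 3·1) = (2, -3, 3)
w2 = Gw1 = ((-2)·2 + 5·(-3) + (-1)·3; (-5)·2 + (-4)·(-3) + 6·3; 3·2 + (-3)·(-3) + 3·3) = (-22, 20, 24)
Gw2 = (120, 174, -54)
w2·Gw2 = (-22)·120 + 20·174 + 24·(-54) = -456; w2·w2 = (-22)·(-22) + 20·20 + 24·24 = 1460
λ ≈ -456/1460 = -0.3123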